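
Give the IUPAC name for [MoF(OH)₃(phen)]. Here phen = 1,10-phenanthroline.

There is no counter-ion, so the complex is neutral overall.
Ligand charges: 1×fluoro (-1 each), 3×hydroxo (-1 each), 1×1,10-phenanthroline (neutral); total -4. So Mo + (-4) = 0, giving Mo = +4.
Ligands are named alphabetically: fluoro before hydroxo before phenanthroline.

fluorotrihydroxo(1,10-phenanthroline)molybdenum(IV)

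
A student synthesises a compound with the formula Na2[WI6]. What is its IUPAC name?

The 2 sodium counter-ions carry a total charge of +2, so each complex ion is 2−.
Ligand charges: 6×iodo (-1 each); total -6. So W + (-6) = 2−, giving W = +4.
The complex ion is anionic, so tungsten takes the -ate form tungstate(IV).

sodium hexaiodotungstate(IV)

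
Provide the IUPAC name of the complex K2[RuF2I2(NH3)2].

potassium diamminedifluorodiiodoruthenate(II)

The 2 potassium counter-ions carry a total charge of +2, so each complex ion is 2−.
Ligand charges: 2×fluoro (-1 each), 2×ammine (neutral), 2×iodo (-1 each); total -4. So Ru + (-4) = 2−, giving Ru = +2.
The complex ion is anionic, so ruthenium takes the -ate form ruthenate(II).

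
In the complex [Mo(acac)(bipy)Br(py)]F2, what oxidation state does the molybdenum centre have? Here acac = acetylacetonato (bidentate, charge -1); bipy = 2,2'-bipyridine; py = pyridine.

+4

2 fluoride outside the brackets (-1 each) → the complex ion is 2+.
Ligand charges: 1×acac = -1; 1×bipy neutral; 1×py neutral; 1×Br = -1; sum -2.
Mo + (-2) = 2+ ⇒ Mo is +4.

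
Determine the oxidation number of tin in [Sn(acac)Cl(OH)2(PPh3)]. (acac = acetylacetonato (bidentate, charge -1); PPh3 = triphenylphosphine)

No counter-ion: the bracketed complex is neutral.
Ligand charges: 1×acac = -1; 1×PPh3 neutral; 1×Cl = -1; 2×OH = -2; sum -4.
Sn + (-4) = 0 ⇒ Sn is +4.

+4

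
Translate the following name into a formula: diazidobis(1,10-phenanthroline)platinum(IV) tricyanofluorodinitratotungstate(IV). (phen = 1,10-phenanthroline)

Cation [Pt…]: ligand charges -2, Pt(IV) ⇒ ion charge 2+.
Anion [W…]: ligand charges -6, W(IV) ⇒ ion charge 2−.
One 2+ cation balances one 2− anion.

[Pt(N3)2(phen)2][W(CN)3F(NO3)2]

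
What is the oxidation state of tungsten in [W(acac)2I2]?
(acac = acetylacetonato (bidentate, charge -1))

+4

No counter-ion: the bracketed complex is neutral.
Ligand charges: 2×acac = -2; 2×I = -2; sum -4.
W + (-4) = 0 ⇒ W is +4.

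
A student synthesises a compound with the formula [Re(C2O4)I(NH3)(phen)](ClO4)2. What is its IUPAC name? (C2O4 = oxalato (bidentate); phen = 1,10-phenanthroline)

The 2 perchlorate counter-ions carry a total charge of -2, so each complex ion is 2+.
Ligand charges: 1×ammine (neutral), 1×oxalato (-2 each), 1×iodo (-1 each), 1×1,10-phenanthroline (neutral); total -3. So Re + (-3) = 2+, giving Re = +5.
Ligands are named alphabetically: ammine before iodo before oxalato before phenanthroline.

ammineiodooxalato(1,10-phenanthroline)rhenium(V) perchlorate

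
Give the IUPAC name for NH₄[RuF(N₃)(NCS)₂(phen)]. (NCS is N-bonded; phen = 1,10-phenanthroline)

ammonium azidofluorodiisothiocyanato(1,10-phenanthroline)ruthenate(III)

The 1 ammonium counter-ion carries a total charge of +1, so each complex ion is 1−.
Ligand charges: 2×isothiocyanato (-1 each), 1×1,10-phenanthroline (neutral), 1×azido (-1 each), 1×fluoro (-1 each); total -4. So Ru + (-4) = 1−, giving Ru = +3.
Ligands are named alphabetically: azido before fluoro before isothiocyanato before phenanthroline.
The complex ion is anionic, so ruthenium takes the -ate form ruthenate(III).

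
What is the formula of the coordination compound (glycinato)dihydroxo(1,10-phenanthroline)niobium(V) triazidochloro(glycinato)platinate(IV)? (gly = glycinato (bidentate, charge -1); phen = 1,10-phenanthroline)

[Nb(gly)(OH)2(phen)][PtCl(gly)(N3)3]2

Cation [Nb…]: ligand charges -3, Nb(V) ⇒ ion charge 2+.
Anion [Pt…]: ligand charges -5, Pt(IV) ⇒ ion charge 1−.
One 2+ cation requires 2 of the 1− anion.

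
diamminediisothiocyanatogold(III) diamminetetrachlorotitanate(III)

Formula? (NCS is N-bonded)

[Au(NCS)2(NH3)2][TiCl4(NH3)2]

Cation [Au…]: ligand charges -2, Au(III) ⇒ ion charge 1+.
Anion [Ti…]: ligand charges -4, Ti(III) ⇒ ion charge 1−.
One 1+ cation balances one 1− anion.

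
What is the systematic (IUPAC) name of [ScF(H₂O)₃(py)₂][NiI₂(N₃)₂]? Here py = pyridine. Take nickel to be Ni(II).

Both ions are complex: the cation is named first with the plain metal name, the anion second with the -ate form; each ion's ligands are alphabetised independently.
Ni is given as +2; the anion's ligand charges sum to -4, so the complex anion is 2−.
A 1:1 salt means the cation carries the equal and opposite charge, 2+.
Cation: ligand charges sum to -1; for the ion to be 2+, Sc = +3.

triaquafluorobis(pyridine)scandium(III) diazidodiiodonickelate(II)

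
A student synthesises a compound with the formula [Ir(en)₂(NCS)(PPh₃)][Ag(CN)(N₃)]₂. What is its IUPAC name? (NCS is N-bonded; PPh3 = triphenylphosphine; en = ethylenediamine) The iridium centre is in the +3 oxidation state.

Both ions are complex: the cation is named first with the plain metal name, the anion second with the -ate form; each ion's ligands are alphabetised independently.
Ir is given as +3; the cation's ligand charges sum to -1, so the complex cation is 2+.
With 2 anions per cation, each anion must be 2/2 = 1−.
Anion: ligand charges sum to -2; for the ion to be 1−, Ag = +1.

bis(ethylenediamine)isothiocyanato(triphenylphosphine)iridium(III) azidocyanoargentate(I)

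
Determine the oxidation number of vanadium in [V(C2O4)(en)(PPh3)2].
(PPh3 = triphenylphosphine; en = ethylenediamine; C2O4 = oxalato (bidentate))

No counter-ion: the bracketed complex is neutral.
Ligand charges: 2×PPh3 neutral; 1×en neutral; 1×C2O4 = -2; sum -2.
V + (-2) = 0 ⇒ V is +2.

+2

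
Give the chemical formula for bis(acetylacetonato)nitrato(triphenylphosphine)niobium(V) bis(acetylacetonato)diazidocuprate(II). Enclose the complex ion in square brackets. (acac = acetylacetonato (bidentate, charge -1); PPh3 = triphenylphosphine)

Cation [Nb…]: ligand charges -3, Nb(V) ⇒ ion charge 2+.
Anion [Cu…]: ligand charges -4, Cu(II) ⇒ ion charge 2−.

[Nb(acac)2(NO3)(PPh3)][Cu(acac)2(N3)2]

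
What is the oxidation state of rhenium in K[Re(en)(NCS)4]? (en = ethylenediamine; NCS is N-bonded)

1 potassium outside the brackets (+1 each) → the complex ion is 1−.
Ligand charges: 1×en neutral; 4×NCS = -4; sum -4.
Re + (-4) = 1− ⇒ Re is +3.

+3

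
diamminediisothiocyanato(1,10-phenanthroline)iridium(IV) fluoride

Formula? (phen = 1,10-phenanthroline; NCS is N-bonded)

[Ir(NCS)2(NH3)2(phen)]F2

Ligands: 1 1,10-phenanthroline (phen, neutral), 2 ammine (NH3, neutral), 2 isothiocyanato (NCS, -1). Ligand charge sum = -2.
With Ir in oxidation state +4, the complex ion is [Ir...]^2+.
Charge balance with fluoride (-1) requires 1 complex ion per 2 fluoride.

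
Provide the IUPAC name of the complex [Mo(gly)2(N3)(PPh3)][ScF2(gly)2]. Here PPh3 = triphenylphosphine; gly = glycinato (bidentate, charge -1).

azidobis(glycinato)(triphenylphosphine)molybdenum(IV) difluorobis(glycinato)scandate(III)

Both ions are complex: the cation is named first with the plain metal name, the anion second with the -ate form; each ion's ligands are alphabetised independently.
Scandium is always +3 in its complexes; the anion's ligand charges sum to -4, so the complex anion is 1−.
A 1:1 salt means the cation carries the equal and opposite charge, 1+.
Cation: ligand charges sum to -3; for the ion to be 1+, Mo = +4.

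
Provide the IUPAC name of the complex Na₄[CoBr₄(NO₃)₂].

sodium tetrabromodinitratocobaltate(II)

The 4 sodium counter-ions carry a total charge of +4, so each complex ion is 4−.
Ligand charges: 4×bromo (-1 each), 2×nitrato (-1 each); total -6. So Co + (-6) = 4−, giving Co = +2.
Ligands are named alphabetically: bromo before nitrato.
The complex ion is anionic, so cobalt takes the -ate form cobaltate(II).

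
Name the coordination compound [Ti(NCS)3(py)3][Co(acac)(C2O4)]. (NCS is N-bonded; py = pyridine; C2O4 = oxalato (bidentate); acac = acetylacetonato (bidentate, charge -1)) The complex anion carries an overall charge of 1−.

Both ions are complex: the cation is named first with the plain metal name, the anion second with the -ate form; each ion's ligands are alphabetised independently.
The complex anion is given as 1−; its ligand charges sum to -3, so Co = +2.
A 1:1 salt means the cation carries the equal and opposite charge, 1+.
Cation: ligand charges sum to -3; for the ion to be 1+, Ti = +4.

triisothiocyanatotris(pyridine)titanium(IV) (acetylacetonato)oxalatocobaltate(II)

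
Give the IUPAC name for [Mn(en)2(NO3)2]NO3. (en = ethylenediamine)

The 1 nitrate counter-ion carries a total charge of -1, so each complex ion is 1+.
Ligand charges: 2×nitrato (-1 each), 2×ethylenediamine (neutral); total -2. So Mn + (-2) = 1+, giving Mn = +3.
Ligands are named alphabetically: ethylenediamine before nitrato.

bis(ethylenediamine)dinitratomanganese(III) nitrate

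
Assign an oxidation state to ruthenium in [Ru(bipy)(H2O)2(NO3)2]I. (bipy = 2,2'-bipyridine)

+3

1 iodide outside the brackets (-1 each) → the complex ion is 1+.
Ligand charges: 2×NO3 = -2; 1×bipy neutral; 2×H2O neutral; sum -2.
Ru + (-2) = 1+ ⇒ Ru is +3.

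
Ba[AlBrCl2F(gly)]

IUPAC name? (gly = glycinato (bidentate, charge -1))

The 1 barium counter-ion carries a total charge of +2, so each complex ion is 2−.
Ligand charges: 1×fluoro (-1 each), 2×chloro (-1 each), 1×glycinato (-1 each), 1×bromo (-1 each); total -5. So Al + (-5) = 2−, giving Al = +3.
Ligands are named alphabetically: bromo before chloro before fluoro before glycinato.
The complex ion is anionic, so aluminium takes the -ate form aluminate(III).

barium bromodichlorofluoro(glycinato)aluminate(III)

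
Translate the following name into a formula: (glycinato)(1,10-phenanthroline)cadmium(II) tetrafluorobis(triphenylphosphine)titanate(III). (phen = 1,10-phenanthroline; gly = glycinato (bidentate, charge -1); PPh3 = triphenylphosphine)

Cation [Cd…]: ligand charges -1, Cd(II) ⇒ ion charge 1+.
Anion [Ti…]: ligand charges -4, Ti(III) ⇒ ion charge 1−.
One 1+ cation balances one 1− anion.

[Cd(gly)(phen)][TiF4(PPh3)2]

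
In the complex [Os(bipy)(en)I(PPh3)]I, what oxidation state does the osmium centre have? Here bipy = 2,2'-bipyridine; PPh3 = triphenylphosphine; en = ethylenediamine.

1 iodide outside the brackets (-1 each) → the complex ion is 1+.
Ligand charges: 1×bipy neutral; 1×PPh3 neutral; 1×en neutral; 1×I = -1; sum -1.
Os + (-1) = 1+ ⇒ Os is +2.

+2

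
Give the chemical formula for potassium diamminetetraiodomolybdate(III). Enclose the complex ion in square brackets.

K[MoI4(NH3)2]

Ligands: 4 iodo (I, -1), 2 ammine (NH3, neutral). Ligand charge sum = -4.
With Mo in oxidation state +3, the complex ion is [Mo...]^1−.
Charge balance with potassium (+1) requires 1 complex ion per 1 potassium.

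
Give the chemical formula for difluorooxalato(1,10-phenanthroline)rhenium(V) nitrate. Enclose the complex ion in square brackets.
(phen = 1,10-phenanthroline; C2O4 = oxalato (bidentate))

Ligands: 1 1,10-phenanthroline (phen, neutral), 1 oxalato (C2O4, -2), 2 fluoro (F, -1). Ligand charge sum = -4.
Charge balance with nitrate (-1) requires 1 complex ion per 1 nitrate.

[Re(C2O4)F2(phen)]NO3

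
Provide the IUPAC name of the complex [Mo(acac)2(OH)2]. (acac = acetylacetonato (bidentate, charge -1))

bis(acetylacetonato)dihydroxomolybdenum(IV)

There is no counter-ion, so the complex is neutral overall.
Ligand charges: 2×acetylacetonato (-1 each), 2×hydroxo (-1 each); total -4. So Mo + (-4) = 0, giving Mo = +4.
Ligands are named alphabetically: acetylacetonato before hydroxo.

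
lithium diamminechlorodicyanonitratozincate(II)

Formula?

Ligands: 2 ammine (NH3, neutral), 1 nitrato (NO3, -1), 1 chloro (Cl, -1), 2 cyano (CN, -1). Ligand charge sum = -4.
Charge balance with lithium (+1) requires 1 complex ion per 2 lithium.

Li2[ZnCl(CN)2(NH3)2(NO3)]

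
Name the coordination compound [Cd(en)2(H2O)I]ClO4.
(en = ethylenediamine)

The 1 perchlorate counter-ion carries a total charge of -1, so each complex ion is 1+.
Ligand charges: 1×iodo (-1 each), 1×aqua (neutral), 2×ethylenediamine (neutral); total -1. So Cd + (-1) = 1+, giving Cd = +2.
Ligands are named alphabetically: aqua before ethylenediamine before iodo.

aquabis(ethylenediamine)iodocadmium(II) perchlorate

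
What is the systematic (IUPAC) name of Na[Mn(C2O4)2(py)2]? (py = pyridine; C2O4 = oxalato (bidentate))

The 1 sodium counter-ion carries a total charge of +1, so each complex ion is 1−.
Ligand charges: 2×pyridine (neutral), 2×oxalato (-2 each); total -4. So Mn + (-4) = 1−, giving Mn = +3.
Ligands are named alphabetically: oxalato before pyridine.
The complex ion is anionic, so manganese takes the -ate form manganate(III).

sodium dioxalatobis(pyridine)manganate(III)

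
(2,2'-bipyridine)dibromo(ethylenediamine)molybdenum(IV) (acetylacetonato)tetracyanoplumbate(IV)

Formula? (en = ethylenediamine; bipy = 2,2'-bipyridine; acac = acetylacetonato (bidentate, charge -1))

Cation [Mo…]: ligand charges -2, Mo(IV) ⇒ ion charge 2+.
Anion [Pb…]: ligand charges -5, Pb(IV) ⇒ ion charge 1−.
One 2+ cation requires 2 of the 1− anion.

[Mo(bipy)Br2(en)][Pb(acac)(CN)4]2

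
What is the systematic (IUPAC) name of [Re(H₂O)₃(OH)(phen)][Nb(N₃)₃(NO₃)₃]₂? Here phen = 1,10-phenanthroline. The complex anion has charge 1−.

triaquahydroxo(1,10-phenanthroline)rhenium(III) triazidotrinitratoniobate(V)

Both ions are complex: the cation is named first with the plain metal name, the anion second with the -ate form; each ion's ligands are alphabetised independently.
The complex anion is given as 1−; its ligand charges sum to -6, so Nb = +5.
With 2 anions per cation, the cation must be 2×1 = 2+.
Cation: ligand charges sum to -1; for the ion to be 2+, Re = +3.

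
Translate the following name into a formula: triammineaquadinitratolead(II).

Ligands: 1 aqua (H2O, neutral), 3 ammine (NH3, neutral), 2 nitrato (NO3, -1). Ligand charge sum = -2.
With Pb in oxidation state +2, the complex ion is [Pb...].

[Pb(H2O)(NH3)3(NO3)2]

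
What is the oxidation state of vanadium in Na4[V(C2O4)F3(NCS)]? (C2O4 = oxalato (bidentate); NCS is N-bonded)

+2

4 sodium outside the brackets (+1 each) → the complex ion is 4−.
Ligand charges: 1×C2O4 = -2; 3×F = -3; 1×NCS = -1; sum -6.
V + (-6) = 4− ⇒ V is +2.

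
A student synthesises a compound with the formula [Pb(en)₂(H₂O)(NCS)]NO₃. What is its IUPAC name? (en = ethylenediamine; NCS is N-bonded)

The 1 nitrate counter-ion carries a total charge of -1, so each complex ion is 1+.
Ligand charges: 1×aqua (neutral), 2×ethylenediamine (neutral), 1×isothiocyanato (-1 each); total -1. So Pb + (-1) = 1+, giving Pb = +2.
Ligands are named alphabetically: aqua before ethylenediamine before isothiocyanato.

aquabis(ethylenediamine)isothiocyanatolead(II) nitrate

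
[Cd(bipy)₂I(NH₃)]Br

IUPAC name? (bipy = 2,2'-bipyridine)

The 1 bromide counter-ion carries a total charge of -1, so each complex ion is 1+.
Ligand charges: 1×iodo (-1 each), 2×2,2'-bipyridine (neutral), 1×ammine (neutral); total -1. So Cd + (-1) = 1+, giving Cd = +2.
Ligands are named alphabetically: ammine before bipyridine before iodo.

amminebis(2,2'-bipyridine)iodocadmium(II) bromide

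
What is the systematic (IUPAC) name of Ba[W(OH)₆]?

The 1 barium counter-ion carries a total charge of +2, so each complex ion is 2−.
Ligand charges: 6×hydroxo (-1 each); total -6. So W + (-6) = 2−, giving W = +4.
The complex ion is anionic, so tungsten takes the -ate form tungstate(IV).

barium hexahydroxotungstate(IV)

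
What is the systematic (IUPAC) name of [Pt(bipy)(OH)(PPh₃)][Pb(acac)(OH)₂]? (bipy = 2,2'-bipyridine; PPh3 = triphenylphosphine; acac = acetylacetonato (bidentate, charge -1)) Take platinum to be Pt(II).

(2,2'-bipyridine)hydroxo(triphenylphosphine)platinum(II) (acetylacetonato)dihydroxoplumbate(II)

Both ions are complex: the cation is named first with the plain metal name, the anion second with the -ate form; each ion's ligands are alphabetised independently.
Pt is given as +2; the cation's ligand charges sum to -1, so the complex cation is 1+.
A 1:1 salt means the anion carries the equal and opposite charge, 1−.
Anion: ligand charges sum to -3; for the ion to be 1−, Pb = +2.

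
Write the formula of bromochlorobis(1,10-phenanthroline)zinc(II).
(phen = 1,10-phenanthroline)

Ligands: 1 chloro (Cl, -1), 2 1,10-phenanthroline (phen, neutral), 1 bromo (Br, -1). Ligand charge sum = -2.
With Zn in oxidation state +2, the complex ion is [Zn...].

[ZnBrCl(phen)2]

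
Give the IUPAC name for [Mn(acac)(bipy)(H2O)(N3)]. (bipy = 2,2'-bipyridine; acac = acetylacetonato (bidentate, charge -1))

(acetylacetonato)aquaazido(2,2'-bipyridine)manganese(II)

There is no counter-ion, so the complex is neutral overall.
Ligand charges: 1×aqua (neutral), 1×azido (-1 each), 1×2,2'-bipyridine (neutral), 1×acetylacetonato (-1 each); total -2. So Mn + (-2) = 0, giving Mn = +2.
Ligands are named alphabetically: acetylacetonato before aqua before azido before bipyridine.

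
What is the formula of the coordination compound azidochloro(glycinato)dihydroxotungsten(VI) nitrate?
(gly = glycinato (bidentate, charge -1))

Ligands: 1 azido (N3, -1), 2 hydroxo (OH, -1), 1 chloro (Cl, -1), 1 glycinato (gly, -1). Ligand charge sum = -5.
With W in oxidation state +6, the complex ion is [W...]^1+.
Charge balance with nitrate (-1) requires 1 complex ion per 1 nitrate.

[WCl(gly)(N3)(OH)2]NO3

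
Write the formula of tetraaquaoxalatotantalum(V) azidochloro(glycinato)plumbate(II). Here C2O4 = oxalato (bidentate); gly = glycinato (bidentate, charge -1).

Cation [Ta…]: ligand charges -2, Ta(V) ⇒ ion charge 3+.
Anion [Pb…]: ligand charges -3, Pb(II) ⇒ ion charge 1−.
One 3+ cation requires 3 of the 1− anion.

[Ta(C2O4)(H2O)4][PbCl(gly)(N3)]3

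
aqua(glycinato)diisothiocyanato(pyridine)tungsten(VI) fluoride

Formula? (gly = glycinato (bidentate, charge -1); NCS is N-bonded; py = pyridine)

[W(gly)(H2O)(NCS)2(py)]F3

Ligands: 1 glycinato (gly, -1), 2 isothiocyanato (NCS, -1), 1 pyridine (py, neutral), 1 aqua (H2O, neutral). Ligand charge sum = -3.
With W in oxidation state +6, the complex ion is [W...]^3+.
Charge balance with fluoride (-1) requires 1 complex ion per 3 fluoride.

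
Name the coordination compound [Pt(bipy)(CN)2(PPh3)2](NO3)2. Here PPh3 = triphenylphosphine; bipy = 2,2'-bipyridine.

(2,2'-bipyridine)dicyanobis(triphenylphosphine)platinum(IV) nitrate

The 2 nitrate counter-ions carry a total charge of -2, so each complex ion is 2+.
Ligand charges: 2×triphenylphosphine (neutral), 2×cyano (-1 each), 1×2,2'-bipyridine (neutral); total -2. So Pt + (-2) = 2+, giving Pt = +4.
Ligands are named alphabetically: bipyridine before cyano before triphenylphosphine.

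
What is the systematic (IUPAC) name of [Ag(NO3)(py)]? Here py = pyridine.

There is no counter-ion, so the complex is neutral overall.
Ligand charges: 1×nitrato (-1 each), 1×pyridine (neutral); total -1. So Ag + (-1) = 0, giving Ag = +1.
Ligands are named alphabetically: nitrato before pyridine.

nitrato(pyridine)silver(I)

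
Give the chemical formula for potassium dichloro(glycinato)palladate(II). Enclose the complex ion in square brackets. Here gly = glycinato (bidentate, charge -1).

Ligands: 1 glycinato (gly, -1), 2 chloro (Cl, -1). Ligand charge sum = -3.
With Pd in oxidation state +2, the complex ion is [Pd...]^1−.
Charge balance with potassium (+1) requires 1 complex ion per 1 potassium.

K[PdCl2(gly)]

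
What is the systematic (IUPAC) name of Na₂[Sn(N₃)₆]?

The 2 sodium counter-ions carry a total charge of +2, so each complex ion is 2−.
Ligand charges: 6×azido (-1 each); total -6. So Sn + (-6) = 2−, giving Sn = +4.
The complex ion is anionic, so tin takes the -ate form stannate(IV).

sodium hexaazidostannate(IV)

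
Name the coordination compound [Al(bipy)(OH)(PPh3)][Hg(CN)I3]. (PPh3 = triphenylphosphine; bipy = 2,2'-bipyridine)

(2,2'-bipyridine)hydroxo(triphenylphosphine)aluminium(III) cyanotriiodomercurate(II)

Aluminium is always +3 in its complexes; the cation's ligand charges sum to -1, so the complex cation is 2+.
A 1:1 salt means the anion carries the equal and opposite charge, 2−.
Anion: ligand charges sum to -4; for the ion to be 2−, Hg = +2.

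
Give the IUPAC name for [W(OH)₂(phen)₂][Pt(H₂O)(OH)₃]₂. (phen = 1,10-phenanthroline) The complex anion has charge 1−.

Both ions are complex: the cation is named first with the plain metal name, the anion second with the -ate form; each ion's ligands are alphabetised independently.
The complex anion is given as 1−; its ligand charges sum to -3, so Pt = +2.
With 2 anions per cation, the cation must be 2×1 = 2+.
Cation: ligand charges sum to -2; for the ion to be 2+, W = +4.

dihydroxobis(1,10-phenanthroline)tungsten(IV) aquatrihydroxoplatinate(II)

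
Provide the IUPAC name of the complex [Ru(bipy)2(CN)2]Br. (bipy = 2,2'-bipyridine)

bis(2,2'-bipyridine)dicyanoruthenium(III) bromide

The 1 bromide counter-ion carries a total charge of -1, so each complex ion is 1+.
Ligand charges: 2×2,2'-bipyridine (neutral), 2×cyano (-1 each); total -2. So Ru + (-2) = 1+, giving Ru = +3.
Ligands are named alphabetically: bipyridine before cyano.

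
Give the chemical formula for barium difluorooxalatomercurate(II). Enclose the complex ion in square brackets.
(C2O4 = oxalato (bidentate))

Ba[Hg(C2O4)F2]

Ligands: 1 oxalato (C2O4, -2), 2 fluoro (F, -1). Ligand charge sum = -4.
Charge balance with barium (+2) requires 1 complex ion per 1 barium.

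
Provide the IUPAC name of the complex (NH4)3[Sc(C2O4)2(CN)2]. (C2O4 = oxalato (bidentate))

ammonium dicyanodioxalatoscandate(III)

The 3 ammonium counter-ions carry a total charge of +3, so each complex ion is 3−.
Ligand charges: 2×oxalato (-2 each), 2×cyano (-1 each); total -6. So Sc + (-6) = 3−, giving Sc = +3.
Ligands are named alphabetically: cyano before oxalato.
The complex ion is anionic, so scandium takes the -ate form scandate(III).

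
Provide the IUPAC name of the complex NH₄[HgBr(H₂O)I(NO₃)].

The 1 ammonium counter-ion carries a total charge of +1, so each complex ion is 1−.
Ligand charges: 1×aqua (neutral), 1×iodo (-1 each), 1×bromo (-1 each), 1×nitrato (-1 each); total -3. So Hg + (-3) = 1−, giving Hg = +2.
The complex ion is anionic, so mercury takes the -ate form mercurate(II).

ammonium aquabromoiodonitratomercurate(II)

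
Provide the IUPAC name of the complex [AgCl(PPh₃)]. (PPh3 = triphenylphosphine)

chloro(triphenylphosphine)silver(I)

There is no counter-ion, so the complex is neutral overall.
Ligand charges: 1×triphenylphosphine (neutral), 1×chloro (-1 each); total -1. So Ag + (-1) = 0, giving Ag = +1.
Ligands are named alphabetically: chloro before triphenylphosphine.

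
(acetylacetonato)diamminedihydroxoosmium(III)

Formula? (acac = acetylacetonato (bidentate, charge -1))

[Os(acac)(NH3)2(OH)2]

Ligands: 2 ammine (NH3, neutral), 1 acetylacetonato (acac, -1), 2 hydroxo (OH, -1). Ligand charge sum = -3.
With Os in oxidation state +3, the complex ion is [Os...].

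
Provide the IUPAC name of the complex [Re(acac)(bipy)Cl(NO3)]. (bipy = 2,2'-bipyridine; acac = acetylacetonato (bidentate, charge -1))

(acetylacetonato)(2,2'-bipyridine)chloronitratorhenium(III)

There is no counter-ion, so the complex is neutral overall.
Ligand charges: 1×2,2'-bipyridine (neutral), 1×acetylacetonato (-1 each), 1×nitrato (-1 each), 1×chloro (-1 each); total -3. So Re + (-3) = 0, giving Re = +3.
Ligands are named alphabetically: acetylacetonato before bipyridine before chloro before nitrato.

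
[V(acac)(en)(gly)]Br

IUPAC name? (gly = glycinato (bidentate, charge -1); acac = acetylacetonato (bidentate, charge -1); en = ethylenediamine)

The 1 bromide counter-ion carries a total charge of -1, so each complex ion is 1+.
Ligand charges: 1×glycinato (-1 each), 1×acetylacetonato (-1 each), 1×ethylenediamine (neutral); total -2. So V + (-2) = 1+, giving V = +3.
Ligands are named alphabetically: acetylacetonato before ethylenediamine before glycinato.

(acetylacetonato)(ethylenediamine)(glycinato)vanadium(III) bromide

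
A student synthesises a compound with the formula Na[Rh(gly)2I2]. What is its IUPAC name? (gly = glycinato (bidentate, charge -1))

The 1 sodium counter-ion carries a total charge of +1, so each complex ion is 1−.
Ligand charges: 2×glycinato (-1 each), 2×iodo (-1 each); total -4. So Rh + (-4) = 1−, giving Rh = +3.
The complex ion is anionic, so rhodium takes the -ate form rhodate(III).

sodium bis(glycinato)diiodorhodate(III)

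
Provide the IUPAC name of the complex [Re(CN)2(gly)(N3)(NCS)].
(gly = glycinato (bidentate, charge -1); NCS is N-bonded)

There is no counter-ion, so the complex is neutral overall.
Ligand charges: 1×glycinato (-1 each), 2×cyano (-1 each), 1×isothiocyanato (-1 each), 1×azido (-1 each); total -5. So Re + (-5) = 0, giving Re = +5.
Ligands are named alphabetically: azido before cyano before glycinato before isothiocyanato.

azidodicyano(glycinato)isothiocyanatorhenium(V)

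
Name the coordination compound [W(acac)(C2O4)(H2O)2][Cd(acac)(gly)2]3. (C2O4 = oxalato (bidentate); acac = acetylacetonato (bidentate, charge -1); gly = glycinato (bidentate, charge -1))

(acetylacetonato)diaquaoxalatotungsten(VI) (acetylacetonato)bis(glycinato)cadmate(II)

Cadmium is always +2 in its complexes; the anion's ligand charges sum to -3, so the complex anion is 1−.
With 3 anions per cation, the cation must be 3×1 = 3+.
Cation: ligand charges sum to -3; for the ion to be 3+, W = +6.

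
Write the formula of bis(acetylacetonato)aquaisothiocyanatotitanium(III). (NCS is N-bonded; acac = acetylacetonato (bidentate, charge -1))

Ligands: 1 isothiocyanato (NCS, -1), 2 acetylacetonato (acac, -1), 1 aqua (H2O, neutral). Ligand charge sum = -3.
With Ti in oxidation state +3, the complex ion is [Ti...].

[Ti(acac)2(H2O)(NCS)]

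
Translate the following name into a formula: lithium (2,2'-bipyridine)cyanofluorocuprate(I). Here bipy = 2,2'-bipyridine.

Ligands: 1 cyano (CN, -1), 1 fluoro (F, -1), 1 2,2'-bipyridine (bipy, neutral). Ligand charge sum = -2.
With Cu in oxidation state +1, the complex ion is [Cu...]^1−.
Charge balance with lithium (+1) requires 1 complex ion per 1 lithium.

Li[Cu(bipy)(CN)F]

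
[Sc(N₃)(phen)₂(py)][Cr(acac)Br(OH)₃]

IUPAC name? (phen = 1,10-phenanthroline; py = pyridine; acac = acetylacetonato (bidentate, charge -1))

azidobis(1,10-phenanthroline)(pyridine)scandium(III) (acetylacetonato)bromotrihydroxochromate(III)

Both ions are complex: the cation is named first with the plain metal name, the anion second with the -ate form; each ion's ligands are alphabetised independently.
Scandium is always +3 in its complexes; the cation's ligand charges sum to -1, so the complex cation is 2+.
A 1:1 salt means the anion carries the equal and opposite charge, 2−.
Anion: ligand charges sum to -5; for the ion to be 2−, Cr = +3.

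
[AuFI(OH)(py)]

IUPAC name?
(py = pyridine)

There is no counter-ion, so the complex is neutral overall.
Ligand charges: 1×pyridine (neutral), 1×hydroxo (-1 each), 1×fluoro (-1 each), 1×iodo (-1 each); total -3. So Au + (-3) = 0, giving Au = +3.
Ligands are named alphabetically: fluoro before hydroxo before iodo before pyridine.

fluorohydroxoiodo(pyridine)gold(III)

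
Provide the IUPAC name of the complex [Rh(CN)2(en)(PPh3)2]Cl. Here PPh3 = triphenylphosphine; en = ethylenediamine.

The 1 chloride counter-ion carries a total charge of -1, so each complex ion is 1+.
Ligand charges: 2×triphenylphosphine (neutral), 1×ethylenediamine (neutral), 2×cyano (-1 each); total -2. So Rh + (-2) = 1+, giving Rh = +3.
Ligands are named alphabetically: cyano before ethylenediamine before triphenylphosphine.

dicyano(ethylenediamine)bis(triphenylphosphine)rhodium(III) chloride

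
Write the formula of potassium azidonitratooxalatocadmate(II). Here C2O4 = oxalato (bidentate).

K2[Cd(C2O4)(N3)(NO3)]

Ligands: 1 nitrato (NO3, -1), 1 oxalato (C2O4, -2), 1 azido (N3, -1). Ligand charge sum = -4.
With Cd in oxidation state +2, the complex ion is [Cd...]^2−.
Charge balance with potassium (+1) requires 1 complex ion per 2 potassium.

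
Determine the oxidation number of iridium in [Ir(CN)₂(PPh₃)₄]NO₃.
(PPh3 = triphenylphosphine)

1 nitrate outside the brackets (-1 each) → the complex ion is 1+.
Ligand charges: 2×CN = -2; 4×PPh3 neutral; sum -2.
Ir + (-2) = 1+ ⇒ Ir is +3.

+3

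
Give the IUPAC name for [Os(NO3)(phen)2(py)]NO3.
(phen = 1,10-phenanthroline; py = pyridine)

The 1 nitrate counter-ion carries a total charge of -1, so each complex ion is 1+.
Ligand charges: 1×nitrato (-1 each), 2×1,10-phenanthroline (neutral), 1×pyridine (neutral); total -1. So Os + (-1) = 1+, giving Os = +2.
Ligands are named alphabetically: nitrato before phenanthroline before pyridine.

nitratobis(1,10-phenanthroline)(pyridine)osmium(II) nitrate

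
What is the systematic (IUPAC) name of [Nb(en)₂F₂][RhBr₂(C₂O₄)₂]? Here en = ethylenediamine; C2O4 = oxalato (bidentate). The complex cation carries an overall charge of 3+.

bis(ethylenediamine)difluoroniobium(V) dibromodioxalatorhodate(III)

The complex cation is given as 3+; its ligand charges sum to -2, so Nb = +5.
A 1:1 salt means the anion carries the equal and opposite charge, 3−.
Anion: ligand charges sum to -6; for the ion to be 3−, Rh = +3.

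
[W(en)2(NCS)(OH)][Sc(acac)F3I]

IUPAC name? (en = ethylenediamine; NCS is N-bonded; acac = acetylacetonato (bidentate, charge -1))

Both ions are complex: the cation is named first with the plain metal name, the anion second with the -ate form; each ion's ligands are alphabetised independently.
Scandium is always +3 in its complexes; the anion's ligand charges sum to -5, so the complex anion is 2−.
A 1:1 salt means the cation carries the equal and opposite charge, 2+.
Cation: ligand charges sum to -2; for the ion to be 2+, W = +4.

bis(ethylenediamine)hydroxoisothiocyanatotungsten(IV) (acetylacetonato)trifluoroiodoscandate(III)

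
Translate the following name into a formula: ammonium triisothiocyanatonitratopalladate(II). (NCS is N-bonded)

(NH4)2[Pd(NCS)3(NO3)]

Ligands: 3 isothiocyanato (NCS, -1), 1 nitrato (NO3, -1). Ligand charge sum = -4.
With Pd in oxidation state +2, the complex ion is [Pd...]^2−.
Charge balance with ammonium (+1) requires 1 complex ion per 2 ammonium.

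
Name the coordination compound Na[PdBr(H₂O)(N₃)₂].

sodium aquadiazidobromopalladate(II)

The 1 sodium counter-ion carries a total charge of +1, so each complex ion is 1−.
Ligand charges: 2×azido (-1 each), 1×aqua (neutral), 1×bromo (-1 each); total -3. So Pd + (-3) = 1−, giving Pd = +2.
Ligands are named alphabetically: aqua before azido before bromo.
The complex ion is anionic, so palladium takes the -ate form palladate(II).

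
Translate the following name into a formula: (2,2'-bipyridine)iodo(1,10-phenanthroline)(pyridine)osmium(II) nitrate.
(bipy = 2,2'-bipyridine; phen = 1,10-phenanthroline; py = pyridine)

Ligands: 1 2,2'-bipyridine (bipy, neutral), 1 1,10-phenanthroline (phen, neutral), 1 iodo (I, -1), 1 pyridine (py, neutral). Ligand charge sum = -1.
With Os in oxidation state +2, the complex ion is [Os...]^1+.
Charge balance with nitrate (-1) requires 1 complex ion per 1 nitrate.

[Os(bipy)I(phen)(py)]NO3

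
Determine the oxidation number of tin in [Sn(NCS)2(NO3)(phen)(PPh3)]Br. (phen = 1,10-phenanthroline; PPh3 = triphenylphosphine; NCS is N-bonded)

+4

1 bromide outside the brackets (-1 each) → the complex ion is 1+.
Ligand charges: 1×phen neutral; 1×PPh3 neutral; 1×NO3 = -1; 2×NCS = -2; sum -3.
Sn + (-3) = 1+ ⇒ Sn is +4.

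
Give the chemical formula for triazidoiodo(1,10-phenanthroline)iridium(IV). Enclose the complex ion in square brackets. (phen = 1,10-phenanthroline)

[IrI(N3)3(phen)]

Ligands: 3 azido (N3, -1), 1 1,10-phenanthroline (phen, neutral), 1 iodo (I, -1). Ligand charge sum = -4.
With Ir in oxidation state +4, the complex ion is [Ir...].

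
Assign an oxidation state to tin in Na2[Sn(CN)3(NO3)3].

+4

2 sodium outside the brackets (+1 each) → the complex ion is 2−.
Ligand charges: 3×CN = -3; 3×NO3 = -3; sum -6.
Sn + (-6) = 2− ⇒ Sn is +4.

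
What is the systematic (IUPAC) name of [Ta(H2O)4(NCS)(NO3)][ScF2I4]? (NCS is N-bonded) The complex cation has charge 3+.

Both ions are complex: the cation is named first with the plain metal name, the anion second with the -ate form; each ion's ligands are alphabetised independently.
The complex cation is given as 3+; its ligand charges sum to -2, so Ta = +5.
A 1:1 salt means the anion carries the equal and opposite charge, 3−.
Anion: ligand charges sum to -6; for the ion to be 3−, Sc = +3.

tetraaquaisothiocyanatonitratotantalum(V) difluorotetraiodoscandate(III)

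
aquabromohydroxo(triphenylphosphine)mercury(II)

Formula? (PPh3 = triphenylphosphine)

[HgBr(H2O)(OH)(PPh3)]

Ligands: 1 hydroxo (OH, -1), 1 bromo (Br, -1), 1 aqua (H2O, neutral), 1 triphenylphosphine (PPh3, neutral). Ligand charge sum = -2.
With Hg in oxidation state +2, the complex ion is [Hg...].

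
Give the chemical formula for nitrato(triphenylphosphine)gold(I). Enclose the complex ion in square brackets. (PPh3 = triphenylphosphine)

Ligands: 1 nitrato (NO3, -1), 1 triphenylphosphine (PPh3, neutral). Ligand charge sum = -1.
With Au in oxidation state +1, the complex ion is [Au...].

[Au(NO3)(PPh3)]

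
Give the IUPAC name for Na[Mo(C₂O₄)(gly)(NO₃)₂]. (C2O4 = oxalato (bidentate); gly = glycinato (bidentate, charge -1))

sodium (glycinato)dinitratooxalatomolybdate(IV)

The 1 sodium counter-ion carries a total charge of +1, so each complex ion is 1−.
Ligand charges: 1×oxalato (-2 each), 2×nitrato (-1 each), 1×glycinato (-1 each); total -5. So Mo + (-5) = 1−, giving Mo = +4.
The complex ion is anionic, so molybdenum takes the -ate form molybdate(IV).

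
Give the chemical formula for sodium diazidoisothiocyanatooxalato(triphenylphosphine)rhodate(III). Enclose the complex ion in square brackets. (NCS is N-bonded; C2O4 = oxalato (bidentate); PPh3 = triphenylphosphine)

Ligands: 1 isothiocyanato (NCS, -1), 1 oxalato (C2O4, -2), 1 triphenylphosphine (PPh3, neutral), 2 azido (N3, -1). Ligand charge sum = -5.
With Rh in oxidation state +3, the complex ion is [Rh...]^2−.
Charge balance with sodium (+1) requires 1 complex ion per 2 sodium.

Na2[Rh(C2O4)(N3)2(NCS)(PPh3)]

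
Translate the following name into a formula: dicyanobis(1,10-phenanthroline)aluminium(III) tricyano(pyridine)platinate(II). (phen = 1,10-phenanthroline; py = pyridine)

[Al(CN)2(phen)2][Pt(CN)3(py)]

Cation [Al…]: ligand charges -2, Al(III) ⇒ ion charge 1+.
Anion [Pt…]: ligand charges -3, Pt(II) ⇒ ion charge 1−.
One 1+ cation balances one 1− anion.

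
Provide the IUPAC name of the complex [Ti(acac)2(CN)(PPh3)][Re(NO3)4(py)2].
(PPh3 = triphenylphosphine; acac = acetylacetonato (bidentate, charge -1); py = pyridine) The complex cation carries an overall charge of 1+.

The complex cation is given as 1+; its ligand charges sum to -3, so Ti = +4.
A 1:1 salt means the anion carries the equal and opposite charge, 1−.
Anion: ligand charges sum to -4; for the ion to be 1−, Re = +3.

bis(acetylacetonato)cyano(triphenylphosphine)titanium(IV) tetranitratobis(pyridine)rhenate(III)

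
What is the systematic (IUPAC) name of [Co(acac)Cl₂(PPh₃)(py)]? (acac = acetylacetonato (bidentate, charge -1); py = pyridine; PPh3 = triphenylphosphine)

(acetylacetonato)dichloro(pyridine)(triphenylphosphine)cobalt(III)

There is no counter-ion, so the complex is neutral overall.
Ligand charges: 1×acetylacetonato (-1 each), 1×pyridine (neutral), 1×triphenylphosphine (neutral), 2×chloro (-1 each); total -3. So Co + (-3) = 0, giving Co = +3.
Ligands are named alphabetically: acetylacetonato before chloro before pyridine before triphenylphosphine.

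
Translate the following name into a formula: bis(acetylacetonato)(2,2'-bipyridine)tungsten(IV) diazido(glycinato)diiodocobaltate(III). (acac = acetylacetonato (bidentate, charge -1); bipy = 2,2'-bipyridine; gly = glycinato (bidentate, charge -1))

[W(acac)2(bipy)][Co(gly)I2(N3)2]

Cation [W…]: ligand charges -2, W(IV) ⇒ ion charge 2+.
Anion [Co…]: ligand charges -5, Co(III) ⇒ ion charge 2−.
One 2+ cation balances one 2− anion.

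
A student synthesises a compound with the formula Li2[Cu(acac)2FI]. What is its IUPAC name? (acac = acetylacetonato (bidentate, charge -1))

The 2 lithium counter-ions carry a total charge of +2, so each complex ion is 2−.
Ligand charges: 1×iodo (-1 each), 1×fluoro (-1 each), 2×acetylacetonato (-1 each); total -4. So Cu + (-4) = 2−, giving Cu = +2.
The complex ion is anionic, so copper takes the -ate form cuprate(II).

lithium bis(acetylacetonato)fluoroiodocuprate(II)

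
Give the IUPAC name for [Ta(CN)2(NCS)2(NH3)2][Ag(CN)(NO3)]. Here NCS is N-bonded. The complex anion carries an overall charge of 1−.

diamminedicyanodiisothiocyanatotantalum(V) cyanonitratoargentate(I)

The complex anion is given as 1−; its ligand charges sum to -2, so Ag = +1.
A 1:1 salt means the cation carries the equal and opposite charge, 1+.
Cation: ligand charges sum to -4; for the ion to be 1+, Ta = +5.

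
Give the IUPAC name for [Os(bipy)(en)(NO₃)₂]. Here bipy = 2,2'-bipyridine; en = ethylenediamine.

(2,2'-bipyridine)(ethylenediamine)dinitratoosmium(II)

There is no counter-ion, so the complex is neutral overall.
Ligand charges: 1×2,2'-bipyridine (neutral), 1×ethylenediamine (neutral), 2×nitrato (-1 each); total -2. So Os + (-2) = 0, giving Os = +2.
Ligands are named alphabetically: bipyridine before ethylenediamine before nitrato.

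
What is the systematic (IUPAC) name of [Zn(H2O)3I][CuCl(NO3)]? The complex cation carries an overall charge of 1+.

The complex cation is given as 1+; its ligand charges sum to -1, so Zn = +2.
A 1:1 salt means the anion carries the equal and opposite charge, 1−.
Anion: ligand charges sum to -2; for the ion to be 1−, Cu = +1.

triaquaiodozinc(II) chloronitratocuprate(I)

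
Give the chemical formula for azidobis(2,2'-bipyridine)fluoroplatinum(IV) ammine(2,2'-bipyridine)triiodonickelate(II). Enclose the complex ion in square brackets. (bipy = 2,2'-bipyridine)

[Pt(bipy)2F(N3)][Ni(bipy)I3(NH3)]2

Cation [Pt…]: ligand charges -2, Pt(IV) ⇒ ion charge 2+.
Anion [Ni…]: ligand charges -3, Ni(II) ⇒ ion charge 1−.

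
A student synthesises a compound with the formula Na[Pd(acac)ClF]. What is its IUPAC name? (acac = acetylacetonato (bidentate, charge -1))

The 1 sodium counter-ion carries a total charge of +1, so each complex ion is 1−.
Ligand charges: 1×acetylacetonato (-1 each), 1×fluoro (-1 each), 1×chloro (-1 each); total -3. So Pd + (-3) = 1−, giving Pd = +2.
Ligands are named alphabetically: acetylacetonato before chloro before fluoro.
The complex ion is anionic, so palladium takes the -ate form palladate(II).

sodium (acetylacetonato)chlorofluoropalladate(II)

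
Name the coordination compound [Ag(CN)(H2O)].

aquacyanosilver(I)

There is no counter-ion, so the complex is neutral overall.
Ligand charges: 1×aqua (neutral), 1×cyano (-1 each); total -1. So Ag + (-1) = 0, giving Ag = +1.
Ligands are named alphabetically: aqua before cyano.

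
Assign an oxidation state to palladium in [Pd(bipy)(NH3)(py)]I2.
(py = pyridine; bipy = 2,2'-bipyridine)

2 iodide outside the brackets (-1 each) → the complex ion is 2+.
Ligand charges: 1×py neutral; 1×bipy neutral; 1×NH3 neutral; sum 0.
Pd + (0) = 2+ ⇒ Pd is +2.

+2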